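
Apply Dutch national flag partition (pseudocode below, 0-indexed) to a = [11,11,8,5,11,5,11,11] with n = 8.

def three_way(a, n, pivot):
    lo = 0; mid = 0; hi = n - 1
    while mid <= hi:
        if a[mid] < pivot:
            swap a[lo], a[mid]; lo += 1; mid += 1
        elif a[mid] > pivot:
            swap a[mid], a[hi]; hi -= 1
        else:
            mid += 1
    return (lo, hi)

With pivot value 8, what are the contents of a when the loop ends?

[5,5,8,11,11,11,11,11]

lo=0 mid=0 hi=7
11>8: swap(0,7), hi=6 ⇒ [11,11,8,5,11,5,11,11]
11>8: swap(0,6), hi=5 ⇒ [11,11,8,5,11,5,11,11]
11>8: swap(0,5), hi=4 ⇒ [5,11,8,5,11,11,11,11]
5<8: swap(0,0), lo=1 mid=1 ⇒ [5,11,8,5,11,11,11,11]
11>8: swap(1,4), hi=3 ⇒ [5,11,8,5,11,11,11,11]
11>8: swap(1,3), hi=2 ⇒ [5,5,8,11,11,11,11,11]
5<8: swap(1,1), lo=2 mid=2 ⇒ [5,5,8,11,11,11,11,11]
8=8: mid=3
done. lo=2 hi=2; a=[5,5,8,11,11,11,11,11]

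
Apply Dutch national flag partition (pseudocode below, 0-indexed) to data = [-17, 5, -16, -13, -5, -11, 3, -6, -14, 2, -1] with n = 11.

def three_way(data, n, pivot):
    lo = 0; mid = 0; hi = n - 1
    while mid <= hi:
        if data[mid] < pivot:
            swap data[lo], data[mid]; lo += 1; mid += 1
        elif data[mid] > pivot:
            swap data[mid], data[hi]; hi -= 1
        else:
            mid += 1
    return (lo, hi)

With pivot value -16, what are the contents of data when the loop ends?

[-17, -16, -13, -5, -11, 3, -6, -14, 2, -1, 5]

lo=0 mid=0 hi=10
-17<-16: swap(0,0), lo=1 mid=1 ⇒ [-17, 5, -16, -13, -5, -11, 3, -6, -14, 2, -1]
5>-16: swap(1,10), hi=9 ⇒ [-17, -1, -16, -13, -5, -11, 3, -6, -14, 2, 5]
-1>-16: swap(1,9), hi=8 ⇒ [-17, 2, -16, -13, -5, -11, 3, -6, -14, -1, 5]
2>-16: swap(1,8), hi=7 ⇒ [-17, -14, -16, -13, -5, -11, 3, -6, 2, -1, 5]
-14>-16: swap(1,7), hi=6 ⇒ [-17, -6, -16, -13, -5, -11, 3, -14, 2, -1, 5]
-6>-16: swap(1,6), hi=5 ⇒ [-17, 3, -16, -13, -5, -11, -6, -14, 2, -1, 5]
3>-16: swap(1,5), hi=4 ⇒ [-17, -11, -16, -13, -5, 3, -6, -14, 2, -1, 5]
-11>-16: swap(1,4), hi=3 ⇒ [-17, -5, -16, -13, -11, 3, -6, -14, 2, -1, 5]
-5>-16: swap(1,3), hi=2 ⇒ [-17, -13, -16, -5, -11, 3, -6, -14, 2, -1, 5]
-13>-16: swap(1,2), hi=1 ⇒ [-17, -16, -13, -5, -11, 3, -6, -14, 2, -1, 5]
-16=-16: mid=2
done. lo=1 hi=1; data=[-17, -16, -13, -5, -11, 3, -6, -14, 2, -1, 5]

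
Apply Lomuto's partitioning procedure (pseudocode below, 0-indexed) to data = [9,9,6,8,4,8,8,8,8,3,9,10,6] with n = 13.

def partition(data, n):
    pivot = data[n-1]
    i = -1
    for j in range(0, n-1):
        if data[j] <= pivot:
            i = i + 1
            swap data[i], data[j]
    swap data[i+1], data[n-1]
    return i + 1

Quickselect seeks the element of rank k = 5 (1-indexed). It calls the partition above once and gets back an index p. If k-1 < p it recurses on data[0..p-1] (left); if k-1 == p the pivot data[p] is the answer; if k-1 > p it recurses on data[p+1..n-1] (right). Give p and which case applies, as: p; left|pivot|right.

pivot=6, i=-1
j=0: 9>6, skip
j=1: 9>6, skip
j=2: 6≤6, i=0, swap(0,2) ⇒ [6,9,9,8,4,8,8,8,8,3,9,10,6]
j=3: 8>6, skip
j=4: 4≤6, i=1, swap(1,4) ⇒ [6,4,9,8,9,8,8,8,8,3,9,10,6]
j=5: 8>6, skip
j=6: 8>6, skip
j=7: 8>6, skip
j=8: 8>6, skip
j=9: 3≤6, i=2, swap(2,9) ⇒ [6,4,3,8,9,8,8,8,8,9,9,10,6]
j=10: 9>6, skip
j=11: 10>6, skip
swap(3,12) ⇒ [6,4,3,6,9,8,8,8,8,9,9,10,8]; return 3
p = 3; k-1 = 4 > 3 ⇒ right

3; right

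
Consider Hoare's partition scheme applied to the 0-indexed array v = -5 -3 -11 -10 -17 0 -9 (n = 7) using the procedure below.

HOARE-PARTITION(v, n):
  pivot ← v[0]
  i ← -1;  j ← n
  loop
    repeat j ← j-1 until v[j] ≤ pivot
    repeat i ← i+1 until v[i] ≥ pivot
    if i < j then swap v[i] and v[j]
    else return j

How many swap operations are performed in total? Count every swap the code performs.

pivot = v[0] = -5; i = -1, j = 7
j→6 (v[6]=-9≤-5), i→0 (v[0]=-5≥-5); i<j, swap → -9 -3 -11 -10 -17 0 -5
j→4 (v[4]=-17≤-5), i→1 (v[1]=-3≥-5); i<j, swap → -9 -17 -11 -10 -3 0 -5
j→3, i→4; i≥j, return j=3. v = -9 -17 -11 -10 -3 0 -5

2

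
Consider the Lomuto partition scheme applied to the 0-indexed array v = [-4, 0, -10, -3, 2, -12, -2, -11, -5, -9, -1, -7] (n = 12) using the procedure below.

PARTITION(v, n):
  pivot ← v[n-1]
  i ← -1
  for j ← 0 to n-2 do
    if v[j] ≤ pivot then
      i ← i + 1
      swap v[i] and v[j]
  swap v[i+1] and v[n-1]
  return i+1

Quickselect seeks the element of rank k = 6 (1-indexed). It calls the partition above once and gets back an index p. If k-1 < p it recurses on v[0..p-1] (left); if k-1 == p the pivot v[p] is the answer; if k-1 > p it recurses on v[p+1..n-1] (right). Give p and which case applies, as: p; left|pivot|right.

4; right

pivot=-7, i=-1
j=0: -4>-7, skip
j=1: 0>-7, skip
j=2: -10≤-7, i=0, swap(0,2) ⇒ [-10, 0, -4, -3, 2, -12, -2, -11, -5, -9, -1, -7]
j=3: -3>-7, skip
j=4: 2>-7, skip
j=5: -12≤-7, i=1, swap(1,5) ⇒ [-10, -12, -4, -3, 2, 0, -2, -11, -5, -9, -1, -7]
j=6: -2>-7, skip
j=7: -11≤-7, i=2, swap(2,7) ⇒ [-10, -12, -11, -3, 2, 0, -2, -4, -5, -9, -1, -7]
j=8: -5>-7, skip
j=9: -9≤-7, i=3, swap(3,9) ⇒ [-10, -12, -11, -9, 2, 0, -2, -4, -5, -3, -1, -7]
j=10: -1>-7, skip
swap(4,11) ⇒ [-10, -12, -11, -9, -7, 0, -2, -4, -5, -3, -1, 2]; return 4
p = 4; k-1 = 5 > 4 ⇒ right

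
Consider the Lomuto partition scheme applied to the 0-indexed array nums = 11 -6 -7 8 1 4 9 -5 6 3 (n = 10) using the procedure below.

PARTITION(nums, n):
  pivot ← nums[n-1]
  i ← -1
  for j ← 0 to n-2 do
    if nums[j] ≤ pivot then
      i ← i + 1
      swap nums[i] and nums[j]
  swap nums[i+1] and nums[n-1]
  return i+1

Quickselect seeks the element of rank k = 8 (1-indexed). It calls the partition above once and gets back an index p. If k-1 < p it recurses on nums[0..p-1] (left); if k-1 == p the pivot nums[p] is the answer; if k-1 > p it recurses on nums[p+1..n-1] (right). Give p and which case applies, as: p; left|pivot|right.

4; right

pivot=3, i=-1
j=0: 11>3, skip
j=1: -6≤3, i=0, swap(0,1) ⇒ -6 11 -7 8 1 4 9 -5 6 3
j=2: -7≤3, i=1, swap(1,2) ⇒ -6 -7 11 8 1 4 9 -5 6 3
j=3: 8>3, skip
j=4: 1≤3, i=2, swap(2,4) ⇒ -6 -7 1 8 11 4 9 -5 6 3
j=5: 4>3, skip
j=6: 9>3, skip
j=7: -5≤3, i=3, swap(3,7) ⇒ -6 -7 1 -5 11 4 9 8 6 3
j=8: 6>3, skip
swap(4,9) ⇒ -6 -7 1 -5 3 4 9 8 6 11; return 4
p = 4; k-1 = 7 > 4 ⇒ right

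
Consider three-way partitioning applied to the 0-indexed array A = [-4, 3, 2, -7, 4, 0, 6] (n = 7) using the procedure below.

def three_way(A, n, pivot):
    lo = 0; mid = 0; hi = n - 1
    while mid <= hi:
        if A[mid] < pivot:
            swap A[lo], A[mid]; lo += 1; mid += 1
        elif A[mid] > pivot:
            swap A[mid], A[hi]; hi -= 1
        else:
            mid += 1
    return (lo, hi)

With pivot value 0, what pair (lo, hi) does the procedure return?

(2, 2)

pivot = 0; lo=0, mid=0, hi=6
A[mid]=-4<0: swap A[0],A[0]; lo=1,mid=1 → [-4, 3, 2, -7, 4, 0, 6]
A[mid]=3>0: swap A[1],A[6]; hi=5 → [-4, 6, 2, -7, 4, 0, 3]
A[mid]=6>0: swap A[1],A[5]; hi=4 → [-4, 0, 2, -7, 4, 6, 3]
A[mid]=0=0: mid=2
A[mid]=2>0: swap A[2],A[4]; hi=3 → [-4, 0, 4, -7, 2, 6, 3]
A[mid]=4>0: swap A[2],A[3]; hi=2 → [-4, 0, -7, 4, 2, 6, 3]
A[mid]=-7<0: swap A[1],A[2]; lo=2,mid=3 → [-4, -7, 0, 4, 2, 6, 3]
end: lo=2, hi=2; A = [-4, -7, 0, 4, 2, 6, 3]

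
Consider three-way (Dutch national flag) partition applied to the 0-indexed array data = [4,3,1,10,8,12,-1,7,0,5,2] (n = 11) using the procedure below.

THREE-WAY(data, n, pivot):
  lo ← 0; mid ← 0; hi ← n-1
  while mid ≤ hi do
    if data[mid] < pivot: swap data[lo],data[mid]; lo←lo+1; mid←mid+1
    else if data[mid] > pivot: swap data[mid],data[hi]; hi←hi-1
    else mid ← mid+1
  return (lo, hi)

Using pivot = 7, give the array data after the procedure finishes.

pivot = 7; lo=0, mid=0, hi=10
data[mid]=4<7: swap data[0],data[0]; lo=1,mid=1 → [4,3,1,10,8,12,-1,7,0,5,2]
data[mid]=3<7: swap data[1],data[1]; lo=2,mid=2 → [4,3,1,10,8,12,-1,7,0,5,2]
data[mid]=1<7: swap data[2],data[2]; lo=3,mid=3 → [4,3,1,10,8,12,-1,7,0,5,2]
data[mid]=10>7: swap data[3],data[10]; hi=9 → [4,3,1,2,8,12,-1,7,0,5,10]
data[mid]=2<7: swap data[3],data[3]; lo=4,mid=4 → [4,3,1,2,8,12,-1,7,0,5,10]
data[mid]=8>7: swap data[4],data[9]; hi=8 → [4,3,1,2,5,12,-1,7,0,8,10]
data[mid]=5<7: swap data[4],data[4]; lo=5,mid=5 → [4,3,1,2,5,12,-1,7,0,8,10]
data[mid]=12>7: swap data[5],data[8]; hi=7 → [4,3,1,2,5,0,-1,7,12,8,10]
data[mid]=0<7: swap data[5],data[5]; lo=6,mid=6 → [4,3,1,2,5,0,-1,7,12,8,10]
data[mid]=-1<7: swap data[6],data[6]; lo=7,mid=7 → [4,3,1,2,5,0,-1,7,12,8,10]
data[mid]=7=7: mid=8
end: lo=7, hi=7; data = [4,3,1,2,5,0,-1,7,12,8,10]

[4,3,1,2,5,0,-1,7,12,8,10]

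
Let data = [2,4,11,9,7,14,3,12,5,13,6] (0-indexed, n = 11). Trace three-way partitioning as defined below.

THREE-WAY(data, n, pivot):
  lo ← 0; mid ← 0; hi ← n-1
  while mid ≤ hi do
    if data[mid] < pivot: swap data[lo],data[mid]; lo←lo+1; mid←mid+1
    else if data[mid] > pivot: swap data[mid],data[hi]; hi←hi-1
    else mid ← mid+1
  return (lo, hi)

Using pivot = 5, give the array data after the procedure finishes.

lo=0 mid=0 hi=10
2<5: swap(0,0), lo=1 mid=1 ⇒ [2,4,11,9,7,14,3,12,5,13,6]
4<5: swap(1,1), lo=2 mid=2 ⇒ [2,4,11,9,7,14,3,12,5,13,6]
11>5: swap(2,10), hi=9 ⇒ [2,4,6,9,7,14,3,12,5,13,11]
6>5: swap(2,9), hi=8 ⇒ [2,4,13,9,7,14,3,12,5,6,11]
13>5: swap(2,8), hi=7 ⇒ [2,4,5,9,7,14,3,12,13,6,11]
5=5: mid=3
9>5: swap(3,7), hi=6 ⇒ [2,4,5,12,7,14,3,9,13,6,11]
12>5: swap(3,6), hi=5 ⇒ [2,4,5,3,7,14,12,9,13,6,11]
3<5: swap(2,3), lo=3 mid=4 ⇒ [2,4,3,5,7,14,12,9,13,6,11]
7>5: swap(4,5), hi=4 ⇒ [2,4,3,5,14,7,12,9,13,6,11]
14>5: swap(4,4), hi=3 ⇒ [2,4,3,5,14,7,12,9,13,6,11]
done. lo=3 hi=3; data=[2,4,3,5,14,7,12,9,13,6,11]

[2,4,3,5,14,7,12,9,13,6,11]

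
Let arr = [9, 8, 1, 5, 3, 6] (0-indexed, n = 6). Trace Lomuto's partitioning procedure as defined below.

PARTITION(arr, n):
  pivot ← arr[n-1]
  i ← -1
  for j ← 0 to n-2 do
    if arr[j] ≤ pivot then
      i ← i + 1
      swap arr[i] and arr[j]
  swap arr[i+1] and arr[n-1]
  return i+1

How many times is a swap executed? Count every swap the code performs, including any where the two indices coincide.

4

pivot = arr[5] = 6; i = -1
j=0: arr[0]=9 > 6 → no swap
j=1: arr[1]=8 > 6 → no swap
j=2: arr[2]=1 ≤ 6 → i=0, swap arr[0],arr[2] → [1, 8, 9, 5, 3, 6]
j=3: arr[3]=5 ≤ 6 → i=1, swap arr[1],arr[3] → [1, 5, 9, 8, 3, 6]
j=4: arr[4]=3 ≤ 6 → i=2, swap arr[2],arr[4] → [1, 5, 3, 8, 9, 6]
final swap arr[3],arr[5] → [1, 5, 3, 6, 9, 8]; return 3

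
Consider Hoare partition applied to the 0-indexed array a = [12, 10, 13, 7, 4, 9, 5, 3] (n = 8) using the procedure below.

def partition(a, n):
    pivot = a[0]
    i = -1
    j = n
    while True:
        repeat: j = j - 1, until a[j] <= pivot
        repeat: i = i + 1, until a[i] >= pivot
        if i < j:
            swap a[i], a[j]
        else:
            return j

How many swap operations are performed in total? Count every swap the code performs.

2

pivot = a[0] = 12; i = -1, j = 8
j→7 (a[7]=3≤12), i→0 (a[0]=12≥12); i<j, swap → [3, 10, 13, 7, 4, 9, 5, 12]
j→6 (a[6]=5≤12), i→2 (a[2]=13≥12); i<j, swap → [3, 10, 5, 7, 4, 9, 13, 12]
j→5, i→6; i≥j, return j=5. a = [3, 10, 5, 7, 4, 9, 13, 12]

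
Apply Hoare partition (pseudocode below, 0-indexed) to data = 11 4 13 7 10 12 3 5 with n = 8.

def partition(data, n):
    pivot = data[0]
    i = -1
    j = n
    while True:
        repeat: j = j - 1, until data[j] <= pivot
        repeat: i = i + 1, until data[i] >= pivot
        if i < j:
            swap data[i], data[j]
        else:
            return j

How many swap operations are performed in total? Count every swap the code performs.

pivot = data[0] = 11; i = -1, j = 8
j→7 (data[7]=5≤11), i→0 (data[0]=11≥11); i<j, swap → 5 4 13 7 10 12 3 11
j→6 (data[6]=3≤11), i→2 (data[2]=13≥11); i<j, swap → 5 4 3 7 10 12 13 11
j→4, i→5; i≥j, return j=4. data = 5 4 3 7 10 12 13 11

2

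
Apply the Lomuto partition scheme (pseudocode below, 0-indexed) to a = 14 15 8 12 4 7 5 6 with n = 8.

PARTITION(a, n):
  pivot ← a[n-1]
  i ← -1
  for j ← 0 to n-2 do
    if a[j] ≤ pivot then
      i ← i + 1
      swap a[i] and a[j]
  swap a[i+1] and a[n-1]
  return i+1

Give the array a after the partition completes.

4 5 6 12 14 7 15 8

pivot = a[7] = 6; i = -1
j=0: a[0]=14 > 6 → no swap
j=1: a[1]=15 > 6 → no swap
j=2: a[2]=8 > 6 → no swap
j=3: a[3]=12 > 6 → no swap
j=4: a[4]=4 ≤ 6 → i=0, swap a[0],a[4] → 4 15 8 12 14 7 5 6
j=5: a[5]=7 > 6 → no swap
j=6: a[6]=5 ≤ 6 → i=1, swap a[1],a[6] → 4 5 8 12 14 7 15 6
final swap a[2],a[7] → 4 5 6 12 14 7 15 8; return 2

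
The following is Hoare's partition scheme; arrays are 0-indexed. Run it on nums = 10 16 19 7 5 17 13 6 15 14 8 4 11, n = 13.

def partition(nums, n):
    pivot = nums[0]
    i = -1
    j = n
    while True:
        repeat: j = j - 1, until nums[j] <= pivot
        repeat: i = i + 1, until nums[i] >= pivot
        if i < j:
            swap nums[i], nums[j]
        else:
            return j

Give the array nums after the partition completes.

pivot=10
j stops at 11 (4), i stops at 0 (10); swap ⇒ 4 16 19 7 5 17 13 6 15 14 8 10 11
j stops at 10 (8), i stops at 1 (16); swap ⇒ 4 8 19 7 5 17 13 6 15 14 16 10 11
j stops at 7 (6), i stops at 2 (19); swap ⇒ 4 8 6 7 5 17 13 19 15 14 16 10 11
j stops at 4, i stops at 5; i≥j ⇒ return 4. nums=4 8 6 7 5 17 13 19 15 14 16 10 11

4 8 6 7 5 17 13 19 15 14 16 10 11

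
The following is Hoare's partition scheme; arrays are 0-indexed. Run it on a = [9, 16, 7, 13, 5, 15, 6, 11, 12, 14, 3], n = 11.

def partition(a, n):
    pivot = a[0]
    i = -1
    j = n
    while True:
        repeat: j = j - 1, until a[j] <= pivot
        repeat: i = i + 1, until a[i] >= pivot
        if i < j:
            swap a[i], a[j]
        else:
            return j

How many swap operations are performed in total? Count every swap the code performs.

pivot = a[0] = 9; i = -1, j = 11
j→10 (a[10]=3≤9), i→0 (a[0]=9≥9); i<j, swap → [3, 16, 7, 13, 5, 15, 6, 11, 12, 14, 9]
j→6 (a[6]=6≤9), i→1 (a[1]=16≥9); i<j, swap → [3, 6, 7, 13, 5, 15, 16, 11, 12, 14, 9]
j→4 (a[4]=5≤9), i→3 (a[3]=13≥9); i<j, swap → [3, 6, 7, 5, 13, 15, 16, 11, 12, 14, 9]
j→3, i→4; i≥j, return j=3. a = [3, 6, 7, 5, 13, 15, 16, 11, 12, 14, 9]

3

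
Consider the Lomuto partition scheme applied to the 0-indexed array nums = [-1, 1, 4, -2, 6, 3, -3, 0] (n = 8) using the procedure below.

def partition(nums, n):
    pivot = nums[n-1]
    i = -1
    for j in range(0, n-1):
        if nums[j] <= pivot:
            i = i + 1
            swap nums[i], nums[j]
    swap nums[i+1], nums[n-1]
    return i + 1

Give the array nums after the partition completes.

[-1, -2, -3, 0, 6, 3, 4, 1]

pivot = nums[7] = 0; i = -1
j=0: nums[0]=-1 ≤ 0 → i=0, swap nums[0],nums[0] (no change) → [-1, 1, 4, -2, 6, 3, -3, 0]
j=1: nums[1]=1 > 0 → no swap
j=2: nums[2]=4 > 0 → no swap
j=3: nums[3]=-2 ≤ 0 → i=1, swap nums[1],nums[3] → [-1, -2, 4, 1, 6, 3, -3, 0]
j=4: nums[4]=6 > 0 → no swap
j=5: nums[5]=3 > 0 → no swap
j=6: nums[6]=-3 ≤ 0 → i=2, swap nums[2],nums[6] → [-1, -2, -3, 1, 6, 3, 4, 0]
final swap nums[3],nums[7] → [-1, -2, -3, 0, 6, 3, 4, 1]; return 3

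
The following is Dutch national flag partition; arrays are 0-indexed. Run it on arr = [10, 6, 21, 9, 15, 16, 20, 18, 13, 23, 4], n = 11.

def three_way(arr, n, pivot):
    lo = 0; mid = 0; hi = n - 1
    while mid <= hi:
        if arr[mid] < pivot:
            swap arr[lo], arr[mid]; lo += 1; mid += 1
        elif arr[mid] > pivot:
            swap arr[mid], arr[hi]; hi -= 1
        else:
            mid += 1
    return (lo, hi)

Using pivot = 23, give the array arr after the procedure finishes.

[10, 6, 21, 9, 15, 16, 20, 18, 13, 4, 23]

pivot = 23; lo=0, mid=0, hi=10
arr[mid]=10<23: swap arr[0],arr[0]; lo=1,mid=1 → [10, 6, 21, 9, 15, 16, 20, 18, 13, 23, 4]
arr[mid]=6<23: swap arr[1],arr[1]; lo=2,mid=2 → [10, 6, 21, 9, 15, 16, 20, 18, 13, 23, 4]
arr[mid]=21<23: swap arr[2],arr[2]; lo=3,mid=3 → [10, 6, 21, 9, 15, 16, 20, 18, 13, 23, 4]
arr[mid]=9<23: swap arr[3],arr[3]; lo=4,mid=4 → [10, 6, 21, 9, 15, 16, 20, 18, 13, 23, 4]
arr[mid]=15<23: swap arr[4],arr[4]; lo=5,mid=5 → [10, 6, 21, 9, 15, 16, 20, 18, 13, 23, 4]
arr[mid]=16<23: swap arr[5],arr[5]; lo=6,mid=6 → [10, 6, 21, 9, 15, 16, 20, 18, 13, 23, 4]
arr[mid]=20<23: swap arr[6],arr[6]; lo=7,mid=7 → [10, 6, 21, 9, 15, 16, 20, 18, 13, 23, 4]
arr[mid]=18<23: swap arr[7],arr[7]; lo=8,mid=8 → [10, 6, 21, 9, 15, 16, 20, 18, 13, 23, 4]
arr[mid]=13<23: swap arr[8],arr[8]; lo=9,mid=9 → [10, 6, 21, 9, 15, 16, 20, 18, 13, 23, 4]
arr[mid]=23=23: mid=10
arr[mid]=4<23: swap arr[9],arr[10]; lo=10,mid=11 → [10, 6, 21, 9, 15, 16, 20, 18, 13, 4, 23]
end: lo=10, hi=10; arr = [10, 6, 21, 9, 15, 16, 20, 18, 13, 4, 23]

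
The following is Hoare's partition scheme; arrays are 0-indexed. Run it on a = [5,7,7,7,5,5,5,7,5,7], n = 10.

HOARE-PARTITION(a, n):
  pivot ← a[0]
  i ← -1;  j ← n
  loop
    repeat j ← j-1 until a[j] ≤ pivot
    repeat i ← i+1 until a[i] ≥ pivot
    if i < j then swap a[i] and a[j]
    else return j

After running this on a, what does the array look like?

[5,5,5,5,7,7,7,7,5,7]

pivot = a[0] = 5; i = -1, j = 10
j→8 (a[8]=5≤5), i→0 (a[0]=5≥5); i<j, swap → [5,7,7,7,5,5,5,7,5,7]
j→6 (a[6]=5≤5), i→1 (a[1]=7≥5); i<j, swap → [5,5,7,7,5,5,7,7,5,7]
j→5 (a[5]=5≤5), i→2 (a[2]=7≥5); i<j, swap → [5,5,5,7,5,7,7,7,5,7]
j→4 (a[4]=5≤5), i→3 (a[3]=7≥5); i<j, swap → [5,5,5,5,7,7,7,7,5,7]
j→3, i→4; i≥j, return j=3. a = [5,5,5,5,7,7,7,7,5,7]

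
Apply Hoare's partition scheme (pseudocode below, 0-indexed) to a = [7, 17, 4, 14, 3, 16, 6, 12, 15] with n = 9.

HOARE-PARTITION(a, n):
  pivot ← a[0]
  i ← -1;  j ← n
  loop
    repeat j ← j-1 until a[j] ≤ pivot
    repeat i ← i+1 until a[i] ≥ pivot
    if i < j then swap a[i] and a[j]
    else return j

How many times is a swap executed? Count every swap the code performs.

pivot=7
j stops at 6 (6), i stops at 0 (7); swap ⇒ [6, 17, 4, 14, 3, 16, 7, 12, 15]
j stops at 4 (3), i stops at 1 (17); swap ⇒ [6, 3, 4, 14, 17, 16, 7, 12, 15]
j stops at 2, i stops at 3; i≥j ⇒ return 2. a=[6, 3, 4, 14, 17, 16, 7, 12, 15]

2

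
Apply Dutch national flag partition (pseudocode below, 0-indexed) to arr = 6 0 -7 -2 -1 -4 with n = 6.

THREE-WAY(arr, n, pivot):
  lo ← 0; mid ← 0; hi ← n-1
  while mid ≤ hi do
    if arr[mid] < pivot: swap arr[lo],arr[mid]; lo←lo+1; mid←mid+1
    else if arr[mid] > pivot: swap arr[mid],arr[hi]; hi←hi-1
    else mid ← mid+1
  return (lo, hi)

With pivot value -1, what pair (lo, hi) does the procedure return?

(3, 3)

pivot = -1; lo=0, mid=0, hi=5
arr[mid]=6>-1: swap arr[0],arr[5]; hi=4 → -4 0 -7 -2 -1 6
arr[mid]=-4<-1: swap arr[0],arr[0]; lo=1,mid=1 → -4 0 -7 -2 -1 6
arr[mid]=0>-1: swap arr[1],arr[4]; hi=3 → -4 -1 -7 -2 0 6
arr[mid]=-1=-1: mid=2
arr[mid]=-7<-1: swap arr[1],arr[2]; lo=2,mid=3 → -4 -7 -1 -2 0 6
arr[mid]=-2<-1: swap arr[2],arr[3]; lo=3,mid=4 → -4 -7 -2 -1 0 6
end: lo=3, hi=3; arr = -4 -7 -2 -1 0 6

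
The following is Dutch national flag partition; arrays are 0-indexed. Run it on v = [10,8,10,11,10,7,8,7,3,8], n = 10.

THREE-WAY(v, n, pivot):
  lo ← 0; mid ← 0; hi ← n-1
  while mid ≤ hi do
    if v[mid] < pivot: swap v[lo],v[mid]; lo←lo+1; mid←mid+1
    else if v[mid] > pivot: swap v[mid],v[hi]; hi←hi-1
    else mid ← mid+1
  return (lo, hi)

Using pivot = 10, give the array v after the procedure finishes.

[8,8,7,8,7,3,10,10,10,11]

lo=0 mid=0 hi=9
10=10: mid=1
8<10: swap(0,1), lo=1 mid=2 ⇒ [8,10,10,11,10,7,8,7,3,8]
10=10: mid=3
11>10: swap(3,9), hi=8 ⇒ [8,10,10,8,10,7,8,7,3,11]
8<10: swap(1,3), lo=2 mid=4 ⇒ [8,8,10,10,10,7,8,7,3,11]
10=10: mid=5
7<10: swap(2,5), lo=3 mid=6 ⇒ [8,8,7,10,10,10,8,7,3,11]
8<10: swap(3,6), lo=4 mid=7 ⇒ [8,8,7,8,10,10,10,7,3,11]
7<10: swap(4,7), lo=5 mid=8 ⇒ [8,8,7,8,7,10,10,10,3,11]
3<10: swap(5,8), lo=6 mid=9 ⇒ [8,8,7,8,7,3,10,10,10,11]
done. lo=6 hi=8; v=[8,8,7,8,7,3,10,10,10,11]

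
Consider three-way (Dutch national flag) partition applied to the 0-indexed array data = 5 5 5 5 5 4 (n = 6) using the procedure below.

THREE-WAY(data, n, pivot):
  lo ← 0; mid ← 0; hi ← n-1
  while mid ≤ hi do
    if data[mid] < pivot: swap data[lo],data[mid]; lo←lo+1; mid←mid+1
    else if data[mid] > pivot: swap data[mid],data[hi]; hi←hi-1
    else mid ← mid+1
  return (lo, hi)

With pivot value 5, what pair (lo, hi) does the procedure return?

pivot = 5; lo=0, mid=0, hi=5
data[mid]=5=5: mid=1
data[mid]=5=5: mid=2
data[mid]=5=5: mid=3
data[mid]=5=5: mid=4
data[mid]=5=5: mid=5
data[mid]=4<5: swap data[0],data[5]; lo=1,mid=6 → 4 5 5 5 5 5
end: lo=1, hi=5; data = 4 5 5 5 5 5

(1, 5)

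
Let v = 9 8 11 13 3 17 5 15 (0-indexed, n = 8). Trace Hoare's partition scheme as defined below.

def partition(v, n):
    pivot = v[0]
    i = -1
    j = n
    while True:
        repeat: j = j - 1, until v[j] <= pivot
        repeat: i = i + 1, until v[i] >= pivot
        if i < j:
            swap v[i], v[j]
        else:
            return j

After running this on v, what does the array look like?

5 8 3 13 11 17 9 15

pivot=9
j stops at 6 (5), i stops at 0 (9); swap ⇒ 5 8 11 13 3 17 9 15
j stops at 4 (3), i stops at 2 (11); swap ⇒ 5 8 3 13 11 17 9 15
j stops at 2, i stops at 3; i≥j ⇒ return 2. v=5 8 3 13 11 17 9 15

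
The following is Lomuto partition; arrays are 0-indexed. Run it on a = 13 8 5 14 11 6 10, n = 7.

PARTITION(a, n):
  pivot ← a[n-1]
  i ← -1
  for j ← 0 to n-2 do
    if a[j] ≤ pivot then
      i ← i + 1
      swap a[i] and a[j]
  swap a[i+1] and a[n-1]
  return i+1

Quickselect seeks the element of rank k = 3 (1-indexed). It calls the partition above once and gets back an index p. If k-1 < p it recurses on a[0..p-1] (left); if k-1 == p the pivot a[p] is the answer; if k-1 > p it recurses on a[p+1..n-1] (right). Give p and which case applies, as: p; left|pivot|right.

3; left

pivot=10, i=-1
j=0: 13>10, skip
j=1: 8≤10, i=0, swap(0,1) ⇒ 8 13 5 14 11 6 10
j=2: 5≤10, i=1, swap(1,2) ⇒ 8 5 13 14 11 6 10
j=3: 14>10, skip
j=4: 11>10, skip
j=5: 6≤10, i=2, swap(2,5) ⇒ 8 5 6 14 11 13 10
swap(3,6) ⇒ 8 5 6 10 11 13 14; return 3
p = 3; k-1 = 2 < 3 ⇒ left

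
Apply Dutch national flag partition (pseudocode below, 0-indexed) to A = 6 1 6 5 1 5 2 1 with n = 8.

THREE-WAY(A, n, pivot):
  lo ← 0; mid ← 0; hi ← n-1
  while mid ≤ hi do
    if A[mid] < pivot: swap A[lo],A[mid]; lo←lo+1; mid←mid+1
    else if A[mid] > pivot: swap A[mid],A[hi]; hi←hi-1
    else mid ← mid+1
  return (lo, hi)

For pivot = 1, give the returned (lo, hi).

pivot = 1; lo=0, mid=0, hi=7
A[mid]=6>1: swap A[0],A[7]; hi=6 → 1 1 6 5 1 5 2 6
A[mid]=1=1: mid=1
A[mid]=1=1: mid=2
A[mid]=6>1: swap A[2],A[6]; hi=5 → 1 1 2 5 1 5 6 6
A[mid]=2>1: swap A[2],A[5]; hi=4 → 1 1 5 5 1 2 6 6
A[mid]=5>1: swap A[2],A[4]; hi=3 → 1 1 1 5 5 2 6 6
A[mid]=1=1: mid=3
A[mid]=5>1: swap A[3],A[3]; hi=2 → 1 1 1 5 5 2 6 6
end: lo=0, hi=2; A = 1 1 1 5 5 2 6 6

(0, 2)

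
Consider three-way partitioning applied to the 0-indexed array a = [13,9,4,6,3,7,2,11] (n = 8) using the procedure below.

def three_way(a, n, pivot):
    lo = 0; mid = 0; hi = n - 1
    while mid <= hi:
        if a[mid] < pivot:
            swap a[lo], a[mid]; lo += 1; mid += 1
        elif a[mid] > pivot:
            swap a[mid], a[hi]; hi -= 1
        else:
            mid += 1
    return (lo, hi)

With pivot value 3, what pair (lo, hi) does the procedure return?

lo=0 mid=0 hi=7
13>3: swap(0,7), hi=6 ⇒ [11,9,4,6,3,7,2,13]
11>3: swap(0,6), hi=5 ⇒ [2,9,4,6,3,7,11,13]
2<3: swap(0,0), lo=1 mid=1 ⇒ [2,9,4,6,3,7,11,13]
9>3: swap(1,5), hi=4 ⇒ [2,7,4,6,3,9,11,13]
7>3: swap(1,4), hi=3 ⇒ [2,3,4,6,7,9,11,13]
3=3: mid=2
4>3: swap(2,3), hi=2 ⇒ [2,3,6,4,7,9,11,13]
6>3: swap(2,2), hi=1 ⇒ [2,3,6,4,7,9,11,13]
done. lo=1 hi=1; a=[2,3,6,4,7,9,11,13]

(1, 1)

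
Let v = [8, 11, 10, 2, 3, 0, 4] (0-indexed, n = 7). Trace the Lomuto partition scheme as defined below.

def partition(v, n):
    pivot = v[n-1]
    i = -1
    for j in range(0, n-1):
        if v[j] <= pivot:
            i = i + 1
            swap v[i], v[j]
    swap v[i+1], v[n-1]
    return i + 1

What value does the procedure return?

pivot = v[6] = 4; i = -1
j=0: v[0]=8 > 4 → no swap
j=1: v[1]=11 > 4 → no swap
j=2: v[2]=10 > 4 → no swap
j=3: v[3]=2 ≤ 4 → i=0, swap v[0],v[3] → [2, 11, 10, 8, 3, 0, 4]
j=4: v[4]=3 ≤ 4 → i=1, swap v[1],v[4] → [2, 3, 10, 8, 11, 0, 4]
j=5: v[5]=0 ≤ 4 → i=2, swap v[2],v[5] → [2, 3, 0, 8, 11, 10, 4]
final swap v[3],v[6] → [2, 3, 0, 4, 11, 10, 8]; return 3

3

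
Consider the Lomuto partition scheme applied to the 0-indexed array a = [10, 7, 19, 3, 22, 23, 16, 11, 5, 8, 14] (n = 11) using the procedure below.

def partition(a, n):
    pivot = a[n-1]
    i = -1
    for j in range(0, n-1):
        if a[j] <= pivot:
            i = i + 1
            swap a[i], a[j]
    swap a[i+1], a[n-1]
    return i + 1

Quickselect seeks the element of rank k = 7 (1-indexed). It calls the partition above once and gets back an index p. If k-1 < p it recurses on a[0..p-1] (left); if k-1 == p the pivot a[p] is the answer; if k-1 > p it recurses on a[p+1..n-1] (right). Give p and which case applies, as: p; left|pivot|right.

pivot = a[10] = 14; i = -1
j=0: a[0]=10 ≤ 14 → i=0, swap a[0],a[0] (no change) → [10, 7, 19, 3, 22, 23, 16, 11, 5, 8, 14]
j=1: a[1]=7 ≤ 14 → i=1, swap a[1],a[1] (no change) → [10, 7, 19, 3, 22, 23, 16, 11, 5, 8, 14]
j=2: a[2]=19 > 14 → no swap
j=3: a[3]=3 ≤ 14 → i=2, swap a[2],a[3] → [10, 7, 3, 19, 22, 23, 16, 11, 5, 8, 14]
j=4: a[4]=22 > 14 → no swap
j=5: a[5]=23 > 14 → no swap
j=6: a[6]=16 > 14 → no swap
j=7: a[7]=11 ≤ 14 → i=3, swap a[3],a[7] → [10, 7, 3, 11, 22, 23, 16, 19, 5, 8, 14]
j=8: a[8]=5 ≤ 14 → i=4, swap a[4],a[8] → [10, 7, 3, 11, 5, 23, 16, 19, 22, 8, 14]
j=9: a[9]=8 ≤ 14 → i=5, swap a[5],a[9] → [10, 7, 3, 11, 5, 8, 16, 19, 22, 23, 14]
final swap a[6],a[10] → [10, 7, 3, 11, 5, 8, 14, 19, 22, 23, 16]; return 6
p = 6; k-1 = 6 == 6 ⇒ pivot

6; pivot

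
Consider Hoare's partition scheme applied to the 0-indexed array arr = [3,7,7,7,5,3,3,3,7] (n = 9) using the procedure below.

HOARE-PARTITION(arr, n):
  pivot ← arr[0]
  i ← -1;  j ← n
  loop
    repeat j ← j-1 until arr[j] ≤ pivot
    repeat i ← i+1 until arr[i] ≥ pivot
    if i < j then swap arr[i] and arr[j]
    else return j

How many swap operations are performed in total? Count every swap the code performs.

pivot = arr[0] = 3; i = -1, j = 9
j→7 (arr[7]=3≤3), i→0 (arr[0]=3≥3); i<j, swap → [3,7,7,7,5,3,3,3,7]
j→6 (arr[6]=3≤3), i→1 (arr[1]=7≥3); i<j, swap → [3,3,7,7,5,3,7,3,7]
j→5 (arr[5]=3≤3), i→2 (arr[2]=7≥3); i<j, swap → [3,3,3,7,5,7,7,3,7]
j→2, i→3; i≥j, return j=2. arr = [3,3,3,7,5,7,7,3,7]

3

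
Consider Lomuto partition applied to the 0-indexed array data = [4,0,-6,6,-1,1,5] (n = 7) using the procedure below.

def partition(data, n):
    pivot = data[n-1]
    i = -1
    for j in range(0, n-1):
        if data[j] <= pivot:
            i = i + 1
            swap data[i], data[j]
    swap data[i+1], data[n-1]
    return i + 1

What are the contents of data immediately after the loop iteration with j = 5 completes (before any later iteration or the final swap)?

pivot = data[6] = 5; i = -1
j=0: data[0]=4 ≤ 5 → i=0, swap data[0],data[0] (no change) → [4,0,-6,6,-1,1,5]
j=1: data[1]=0 ≤ 5 → i=1, swap data[1],data[1] (no change) → [4,0,-6,6,-1,1,5]
j=2: data[2]=-6 ≤ 5 → i=2, swap data[2],data[2] (no change) → [4,0,-6,6,-1,1,5]
j=3: data[3]=6 > 5 → no swap
j=4: data[4]=-1 ≤ 5 → i=3, swap data[3],data[4] → [4,0,-6,-1,6,1,5]
j=5: data[5]=1 ≤ 5 → i=4, swap data[4],data[5] → [4,0,-6,-1,1,6,5]
(after j=5) data = [4,0,-6,-1,1,6,5]

[4,0,-6,-1,1,6,5]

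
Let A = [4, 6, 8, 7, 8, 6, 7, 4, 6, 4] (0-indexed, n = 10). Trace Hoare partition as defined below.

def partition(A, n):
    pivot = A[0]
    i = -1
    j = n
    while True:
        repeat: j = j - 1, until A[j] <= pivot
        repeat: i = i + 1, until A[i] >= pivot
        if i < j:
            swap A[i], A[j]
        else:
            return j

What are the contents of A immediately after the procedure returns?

[4, 4, 8, 7, 8, 6, 7, 6, 6, 4]

pivot = A[0] = 4; i = -1, j = 10
j→9 (A[9]=4≤4), i→0 (A[0]=4≥4); i<j, swap → [4, 6, 8, 7, 8, 6, 7, 4, 6, 4]
j→7 (A[7]=4≤4), i→1 (A[1]=6≥4); i<j, swap → [4, 4, 8, 7, 8, 6, 7, 6, 6, 4]
j→1, i→2; i≥j, return j=1. A = [4, 4, 8, 7, 8, 6, 7, 6, 6, 4]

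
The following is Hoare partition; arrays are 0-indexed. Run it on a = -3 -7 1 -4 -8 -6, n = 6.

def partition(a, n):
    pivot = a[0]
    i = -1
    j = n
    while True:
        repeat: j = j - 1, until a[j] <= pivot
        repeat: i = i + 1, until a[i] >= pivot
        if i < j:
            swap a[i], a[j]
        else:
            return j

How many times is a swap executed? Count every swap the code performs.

pivot=-3
j stops at 5 (-6), i stops at 0 (-3); swap ⇒ -6 -7 1 -4 -8 -3
j stops at 4 (-8), i stops at 2 (1); swap ⇒ -6 -7 -8 -4 1 -3
j stops at 3, i stops at 4; i≥j ⇒ return 3. a=-6 -7 -8 -4 1 -3

2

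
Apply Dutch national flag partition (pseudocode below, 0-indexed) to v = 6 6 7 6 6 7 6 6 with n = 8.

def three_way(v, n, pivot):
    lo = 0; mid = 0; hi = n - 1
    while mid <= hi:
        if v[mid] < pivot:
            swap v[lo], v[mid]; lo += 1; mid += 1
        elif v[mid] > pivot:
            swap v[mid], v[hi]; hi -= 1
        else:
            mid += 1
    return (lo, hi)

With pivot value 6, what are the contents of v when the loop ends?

6 6 6 6 6 6 7 7

pivot = 6; lo=0, mid=0, hi=7
v[mid]=6=6: mid=1
v[mid]=6=6: mid=2
v[mid]=7>6: swap v[2],v[7]; hi=6 → 6 6 6 6 6 7 6 7
v[mid]=6=6: mid=3
v[mid]=6=6: mid=4
v[mid]=6=6: mid=5
v[mid]=7>6: swap v[5],v[6]; hi=5 → 6 6 6 6 6 6 7 7
v[mid]=6=6: mid=6
end: lo=0, hi=5; v = 6 6 6 6 6 6 7 7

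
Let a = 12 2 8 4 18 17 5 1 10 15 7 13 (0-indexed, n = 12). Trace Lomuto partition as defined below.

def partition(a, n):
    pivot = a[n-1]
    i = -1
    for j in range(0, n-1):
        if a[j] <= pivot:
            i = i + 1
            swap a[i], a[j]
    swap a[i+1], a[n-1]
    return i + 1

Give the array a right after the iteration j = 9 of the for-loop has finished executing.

12 2 8 4 5 1 10 17 18 15 7 13

pivot = a[11] = 13; i = -1
j=0: a[0]=12 ≤ 13 → i=0, swap a[0],a[0] (no change) → 12 2 8 4 18 17 5 1 10 15 7 13
j=1: a[1]=2 ≤ 13 → i=1, swap a[1],a[1] (no change) → 12 2 8 4 18 17 5 1 10 15 7 13
j=2: a[2]=8 ≤ 13 → i=2, swap a[2],a[2] (no change) → 12 2 8 4 18 17 5 1 10 15 7 13
j=3: a[3]=4 ≤ 13 → i=3, swap a[3],a[3] (no change) → 12 2 8 4 18 17 5 1 10 15 7 13
j=4: a[4]=18 > 13 → no swap
j=5: a[5]=17 > 13 → no swap
j=6: a[6]=5 ≤ 13 → i=4, swap a[4],a[6] → 12 2 8 4 5 17 18 1 10 15 7 13
j=7: a[7]=1 ≤ 13 → i=5, swap a[5],a[7] → 12 2 8 4 5 1 18 17 10 15 7 13
j=8: a[8]=10 ≤ 13 → i=6, swap a[6],a[8] → 12 2 8 4 5 1 10 17 18 15 7 13
j=9: a[9]=15 > 13 → no swap
(after j=9) a = 12 2 8 4 5 1 10 17 18 15 7 13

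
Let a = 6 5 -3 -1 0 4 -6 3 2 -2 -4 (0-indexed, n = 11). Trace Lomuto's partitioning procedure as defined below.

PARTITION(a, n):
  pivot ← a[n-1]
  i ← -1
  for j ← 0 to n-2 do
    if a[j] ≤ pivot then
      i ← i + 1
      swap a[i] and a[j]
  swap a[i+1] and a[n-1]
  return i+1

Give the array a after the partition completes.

pivot=-4, i=-1
j=0: 6>-4, skip
j=1: 5>-4, skip
j=2: -3>-4, skip
j=3: -1>-4, skip
j=4: 0>-4, skip
j=5: 4>-4, skip
j=6: -6≤-4, i=0, swap(0,6) ⇒ -6 5 -3 -1 0 4 6 3 2 -2 -4
j=7: 3>-4, skip
j=8: 2>-4, skip
j=9: -2>-4, skip
swap(1,10) ⇒ -6 -4 -3 -1 0 4 6 3 2 -2 5; return 1

-6 -4 -3 -1 0 4 6 3 2 -2 5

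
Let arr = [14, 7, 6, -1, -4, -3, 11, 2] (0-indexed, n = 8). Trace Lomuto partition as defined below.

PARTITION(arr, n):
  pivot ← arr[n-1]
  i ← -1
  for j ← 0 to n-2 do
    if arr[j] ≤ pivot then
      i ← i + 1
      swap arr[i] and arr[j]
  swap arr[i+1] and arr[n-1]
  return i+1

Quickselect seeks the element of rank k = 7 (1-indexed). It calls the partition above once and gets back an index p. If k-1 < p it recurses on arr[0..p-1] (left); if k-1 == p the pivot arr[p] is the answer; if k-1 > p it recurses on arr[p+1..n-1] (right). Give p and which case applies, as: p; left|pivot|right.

3; right

pivot = arr[7] = 2; i = -1
j=0: arr[0]=14 > 2 → no swap
j=1: arr[1]=7 > 2 → no swap
j=2: arr[2]=6 > 2 → no swap
j=3: arr[3]=-1 ≤ 2 → i=0, swap arr[0],arr[3] → [-1, 7, 6, 14, -4, -3, 11, 2]
j=4: arr[4]=-4 ≤ 2 → i=1, swap arr[1],arr[4] → [-1, -4, 6, 14, 7, -3, 11, 2]
j=5: arr[5]=-3 ≤ 2 → i=2, swap arr[2],arr[5] → [-1, -4, -3, 14, 7, 6, 11, 2]
j=6: arr[6]=11 > 2 → no swap
final swap arr[3],arr[7] → [-1, -4, -3, 2, 7, 6, 11, 14]; return 3
p = 3; k-1 = 6 > 3 ⇒ right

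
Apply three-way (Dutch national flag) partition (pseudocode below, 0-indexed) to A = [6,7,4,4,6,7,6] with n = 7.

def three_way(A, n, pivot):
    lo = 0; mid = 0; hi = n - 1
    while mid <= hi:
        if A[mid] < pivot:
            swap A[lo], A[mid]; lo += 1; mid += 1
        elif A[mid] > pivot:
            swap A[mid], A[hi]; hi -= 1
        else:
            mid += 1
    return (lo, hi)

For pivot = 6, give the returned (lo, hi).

(2, 4)

pivot = 6; lo=0, mid=0, hi=6
A[mid]=6=6: mid=1
A[mid]=7>6: swap A[1],A[6]; hi=5 → [6,6,4,4,6,7,7]
A[mid]=6=6: mid=2
A[mid]=4<6: swap A[0],A[2]; lo=1,mid=3 → [4,6,6,4,6,7,7]
A[mid]=4<6: swap A[1],A[3]; lo=2,mid=4 → [4,4,6,6,6,7,7]
A[mid]=6=6: mid=5
A[mid]=7>6: swap A[5],A[5]; hi=4 → [4,4,6,6,6,7,7]
end: lo=2, hi=4; A = [4,4,6,6,6,7,7]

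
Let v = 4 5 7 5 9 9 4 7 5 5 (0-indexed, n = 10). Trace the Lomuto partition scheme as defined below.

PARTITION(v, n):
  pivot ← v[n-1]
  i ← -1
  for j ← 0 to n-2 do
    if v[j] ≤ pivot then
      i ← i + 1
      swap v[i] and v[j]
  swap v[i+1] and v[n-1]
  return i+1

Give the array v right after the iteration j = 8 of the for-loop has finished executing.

4 5 5 4 5 9 7 7 9 5

pivot=5, i=-1
j=0: 4≤5, i=0, swap(0,0) ⇒ 4 5 7 5 9 9 4 7 5 5
j=1: 5≤5, i=1, swap(1,1) ⇒ 4 5 7 5 9 9 4 7 5 5
j=2: 7>5, skip
j=3: 5≤5, i=2, swap(2,3) ⇒ 4 5 5 7 9 9 4 7 5 5
j=4: 9>5, skip
j=5: 9>5, skip
j=6: 4≤5, i=3, swap(3,6) ⇒ 4 5 5 4 9 9 7 7 5 5
j=7: 7>5, skip
j=8: 5≤5, i=4, swap(4,8) ⇒ 4 5 5 4 5 9 7 7 9 5
(after j=8) v = 4 5 5 4 5 9 7 7 9 5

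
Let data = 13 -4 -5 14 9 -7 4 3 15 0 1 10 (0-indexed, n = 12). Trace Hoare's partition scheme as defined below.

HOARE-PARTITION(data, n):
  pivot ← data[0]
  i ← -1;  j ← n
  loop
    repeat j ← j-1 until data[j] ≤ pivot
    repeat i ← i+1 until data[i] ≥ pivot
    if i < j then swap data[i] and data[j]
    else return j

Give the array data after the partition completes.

10 -4 -5 1 9 -7 4 3 0 15 14 13

pivot = data[0] = 13; i = -1, j = 12
j→11 (data[11]=10≤13), i→0 (data[0]=13≥13); i<j, swap → 10 -4 -5 14 9 -7 4 3 15 0 1 13
j→10 (data[10]=1≤13), i→3 (data[3]=14≥13); i<j, swap → 10 -4 -5 1 9 -7 4 3 15 0 14 13
j→9 (data[9]=0≤13), i→8 (data[8]=15≥13); i<j, swap → 10 -4 -5 1 9 -7 4 3 0 15 14 13
j→8, i→9; i≥j, return j=8. data = 10 -4 -5 1 9 -7 4 3 0 15 14 13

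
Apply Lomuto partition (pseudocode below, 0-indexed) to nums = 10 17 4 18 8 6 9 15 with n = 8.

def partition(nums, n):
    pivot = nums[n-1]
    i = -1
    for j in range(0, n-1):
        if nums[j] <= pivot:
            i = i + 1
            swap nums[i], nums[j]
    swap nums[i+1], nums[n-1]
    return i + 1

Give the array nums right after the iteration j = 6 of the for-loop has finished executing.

pivot=15, i=-1
j=0: 10≤15, i=0, swap(0,0) ⇒ 10 17 4 18 8 6 9 15
j=1: 17>15, skip
j=2: 4≤15, i=1, swap(1,2) ⇒ 10 4 17 18 8 6 9 15
j=3: 18>15, skip
j=4: 8≤15, i=2, swap(2,4) ⇒ 10 4 8 18 17 6 9 15
j=5: 6≤15, i=3, swap(3,5) ⇒ 10 4 8 6 17 18 9 15
j=6: 9≤15, i=4, swap(4,6) ⇒ 10 4 8 6 9 18 17 15
(after j=6) nums = 10 4 8 6 9 18 17 15

10 4 8 6 9 18 17 15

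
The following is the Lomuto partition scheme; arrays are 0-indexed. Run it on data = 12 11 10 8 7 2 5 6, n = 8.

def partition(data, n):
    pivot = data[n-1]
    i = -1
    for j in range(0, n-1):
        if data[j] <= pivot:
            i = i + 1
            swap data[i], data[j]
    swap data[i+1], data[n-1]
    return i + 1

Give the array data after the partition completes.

pivot = data[7] = 6; i = -1
j=0: data[0]=12 > 6 → no swap
j=1: data[1]=11 > 6 → no swap
j=2: data[2]=10 > 6 → no swap
j=3: data[3]=8 > 6 → no swap
j=4: data[4]=7 > 6 → no swap
j=5: data[5]=2 ≤ 6 → i=0, swap data[0],data[5] → 2 11 10 8 7 12 5 6
j=6: data[6]=5 ≤ 6 → i=1, swap data[1],data[6] → 2 5 10 8 7 12 11 6
final swap data[2],data[7] → 2 5 6 8 7 12 11 10; return 2

2 5 6 8 7 12 11 10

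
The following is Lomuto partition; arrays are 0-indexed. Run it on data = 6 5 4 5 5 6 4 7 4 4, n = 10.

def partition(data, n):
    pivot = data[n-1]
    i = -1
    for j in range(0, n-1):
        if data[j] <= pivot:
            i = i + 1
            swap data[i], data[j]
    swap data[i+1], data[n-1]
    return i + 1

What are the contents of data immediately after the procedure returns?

pivot=4, i=-1
j=0: 6>4, skip
j=1: 5>4, skip
j=2: 4≤4, i=0, swap(0,2) ⇒ 4 5 6 5 5 6 4 7 4 4
j=3: 5>4, skip
j=4: 5>4, skip
j=5: 6>4, skip
j=6: 4≤4, i=1, swap(1,6) ⇒ 4 4 6 5 5 6 5 7 4 4
j=7: 7>4, skip
j=8: 4≤4, i=2, swap(2,8) ⇒ 4 4 4 5 5 6 5 7 6 4
swap(3,9) ⇒ 4 4 4 4 5 6 5 7 6 5; return 3

4 4 4 4 5 6 5 7 6 5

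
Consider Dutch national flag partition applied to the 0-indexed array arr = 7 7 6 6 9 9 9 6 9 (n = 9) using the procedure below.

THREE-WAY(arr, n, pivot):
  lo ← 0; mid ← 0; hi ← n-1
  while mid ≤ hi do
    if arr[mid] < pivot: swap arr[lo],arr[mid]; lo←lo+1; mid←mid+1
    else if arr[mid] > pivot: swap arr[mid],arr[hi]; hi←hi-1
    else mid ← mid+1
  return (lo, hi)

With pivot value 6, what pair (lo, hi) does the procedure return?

pivot = 6; lo=0, mid=0, hi=8
arr[mid]=7>6: swap arr[0],arr[8]; hi=7 → 9 7 6 6 9 9 9 6 7
arr[mid]=9>6: swap arr[0],arr[7]; hi=6 → 6 7 6 6 9 9 9 9 7
arr[mid]=6=6: mid=1
arr[mid]=7>6: swap arr[1],arr[6]; hi=5 → 6 9 6 6 9 9 7 9 7
arr[mid]=9>6: swap arr[1],arr[5]; hi=4 → 6 9 6 6 9 9 7 9 7
arr[mid]=9>6: swap arr[1],arr[4]; hi=3 → 6 9 6 6 9 9 7 9 7
arr[mid]=9>6: swap arr[1],arr[3]; hi=2 → 6 6 6 9 9 9 7 9 7
arr[mid]=6=6: mid=2
arr[mid]=6=6: mid=3
end: lo=0, hi=2; arr = 6 6 6 9 9 9 7 9 7

(0, 2)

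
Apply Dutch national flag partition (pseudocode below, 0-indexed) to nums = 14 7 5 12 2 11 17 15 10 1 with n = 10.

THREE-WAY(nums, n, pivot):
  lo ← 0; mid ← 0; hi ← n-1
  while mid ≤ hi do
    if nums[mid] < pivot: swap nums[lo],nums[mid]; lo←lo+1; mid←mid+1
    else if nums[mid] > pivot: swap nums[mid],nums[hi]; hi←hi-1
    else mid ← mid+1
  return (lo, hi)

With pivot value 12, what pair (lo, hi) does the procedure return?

lo=0 mid=0 hi=9
14>12: swap(0,9), hi=8 ⇒ 1 7 5 12 2 11 17 15 10 14
1<12: swap(0,0), lo=1 mid=1 ⇒ 1 7 5 12 2 11 17 15 10 14
7<12: swap(1,1), lo=2 mid=2 ⇒ 1 7 5 12 2 11 17 15 10 14
5<12: swap(2,2), lo=3 mid=3 ⇒ 1 7 5 12 2 11 17 15 10 14
12=12: mid=4
2<12: swap(3,4), lo=4 mid=5 ⇒ 1 7 5 2 12 11 17 15 10 14
11<12: swap(4,5), lo=5 mid=6 ⇒ 1 7 5 2 11 12 17 15 10 14
17>12: swap(6,8), hi=7 ⇒ 1 7 5 2 11 12 10 15 17 14
10<12: swap(5,6), lo=6 mid=7 ⇒ 1 7 5 2 11 10 12 15 17 14
15>12: swap(7,7), hi=6 ⇒ 1 7 5 2 11 10 12 15 17 14
done. lo=6 hi=6; nums=1 7 5 2 11 10 12 15 17 14

(6, 6)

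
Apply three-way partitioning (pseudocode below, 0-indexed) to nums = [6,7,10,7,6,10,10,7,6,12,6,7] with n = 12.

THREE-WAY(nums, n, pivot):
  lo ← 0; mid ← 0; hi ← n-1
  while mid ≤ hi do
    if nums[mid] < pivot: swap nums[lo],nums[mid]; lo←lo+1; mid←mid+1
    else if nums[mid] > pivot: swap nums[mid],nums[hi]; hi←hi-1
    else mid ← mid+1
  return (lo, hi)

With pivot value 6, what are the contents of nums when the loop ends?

lo=0 mid=0 hi=11
6=6: mid=1
7>6: swap(1,11), hi=10 ⇒ [6,7,10,7,6,10,10,7,6,12,6,7]
7>6: swap(1,10), hi=9 ⇒ [6,6,10,7,6,10,10,7,6,12,7,7]
6=6: mid=2
10>6: swap(2,9), hi=8 ⇒ [6,6,12,7,6,10,10,7,6,10,7,7]
12>6: swap(2,8), hi=7 ⇒ [6,6,6,7,6,10,10,7,12,10,7,7]
6=6: mid=3
7>6: swap(3,7), hi=6 ⇒ [6,6,6,7,6,10,10,7,12,10,7,7]
7>6: swap(3,6), hi=5 ⇒ [6,6,6,10,6,10,7,7,12,10,7,7]
10>6: swap(3,5), hi=4 ⇒ [6,6,6,10,6,10,7,7,12,10,7,7]
10>6: swap(3,4), hi=3 ⇒ [6,6,6,6,10,10,7,7,12,10,7,7]
6=6: mid=4
done. lo=0 hi=3; nums=[6,6,6,6,10,10,7,7,12,10,7,7]

[6,6,6,6,10,10,7,7,12,10,7,7]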